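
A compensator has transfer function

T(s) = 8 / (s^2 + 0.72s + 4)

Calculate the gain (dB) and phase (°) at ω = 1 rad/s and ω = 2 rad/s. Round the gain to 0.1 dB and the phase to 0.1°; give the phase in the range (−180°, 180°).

At s = jω = j1:
quadratic: (j1)² + 0.72·j1 + 4 = 3 + j0.72 → |·| ≈ 3.0852, ∠ ≈ 13.50°
|T| = 8 / 3.0852 ≈ 2.593
Gain = 20 log₁₀(2.593) ≈ 8.28 dB
∠T = 0.00° − 13.50° = -13.50°

At s = jω = j2:
quadratic: (j2)² + 0.72·j2 + 4 = 0 + j1.44 → |·| ≈ 1.44, ∠ ≈ 90.00°
|T| = 8 / 1.44 ≈ 5.5556
Gain = 20 log₁₀(5.5556) ≈ 14.89 dB
∠T = 0.00° − 90.00° = -90.00°

ω = 1: 8.3 dB, -13.5°; ω = 2: 14.9 dB, -90.0°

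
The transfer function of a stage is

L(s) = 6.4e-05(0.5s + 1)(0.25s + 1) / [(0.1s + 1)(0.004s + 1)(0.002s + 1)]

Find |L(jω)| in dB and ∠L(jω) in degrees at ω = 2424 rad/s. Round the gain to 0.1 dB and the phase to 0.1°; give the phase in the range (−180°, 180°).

At ω = 2424 rad/s:
zero (1 + j2424·0.5) = 1 + j1212 → |·| ≈ 1212, ∠ ≈ 89.95°
zero (1 + j2424·0.25) = 1 + j606 → |·| ≈ 606, ∠ ≈ 89.91°
pole (1 + j2424·0.1) = 1 + j242.4 → |·| ≈ 242.4, ∠ ≈ 89.76°
pole (1 + j2424·0.004) = 1 + j9.696 → |·| ≈ 9.7474, ∠ ≈ 84.11°
pole (1 + j2424·0.002) = 1 + j4.848 → |·| ≈ 4.9501, ∠ ≈ 78.35°
|L| = 6.4e-05 · 1212 · 606 / (242.4 · 9.7474 · 4.9501) ≈ 0.004019
Gain = 20 log₁₀(0.004019) ≈ -47.92 dB
∠L = (89.95° + 89.91°) − (89.76° + 84.11° + 78.35°) = -72.36°

-47.9 dB, -72.4°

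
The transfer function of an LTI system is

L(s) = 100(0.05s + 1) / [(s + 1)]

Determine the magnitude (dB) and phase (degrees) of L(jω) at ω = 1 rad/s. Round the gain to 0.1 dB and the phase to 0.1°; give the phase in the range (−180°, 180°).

37.0 dB, -42.1°

At ω = 1 rad/s:
zero (1 + j1·0.05) = 1 + j0.05 → |·| ≈ 1.0012, ∠ ≈ 2.86°
pole (1 + j1·1) = 1 + j1 → |·| ≈ 1.4142, ∠ ≈ 45.00°
|L| = 100 · 1.0012 / (1.4142) ≈ 70.796
Gain = 20 log₁₀(70.796) ≈ 37.00 dB
∠L = (2.86°) − (45.00°) = -42.14°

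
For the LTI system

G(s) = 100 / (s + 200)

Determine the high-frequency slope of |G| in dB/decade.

-20 dB/decade

Each pole contributes −20 dB/decade at high frequency; each zero contributes +20 dB/decade.
Net: 0 zero(s) − 1 pole(s) → -20 dB/decade.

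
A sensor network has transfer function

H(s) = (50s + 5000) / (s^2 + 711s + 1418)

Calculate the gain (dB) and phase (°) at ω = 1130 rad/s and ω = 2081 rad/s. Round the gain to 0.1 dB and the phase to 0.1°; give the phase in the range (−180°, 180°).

Substitute s = j1130:
Numerator: 50(j1130) + 5000 = 5000 + j56500
Denominator: (j1130)^2 + 711(j1130) + 1418 = -1275482 + j803430
|N| = √(5000² + 56500²) ≈ 56721, ∠N ≈ 84.94°
|D| = √(1275482² + 803430²) ≈ 1.5074e+06, ∠D ≈ 147.79°
|H| = 56721 / 1.5074e+06 ≈ 0.037628
Gain = 20 log₁₀(0.037628) ≈ -28.49 dB
∠H = 84.94° − 147.79° = -62.85°

Substitute s = j2081:
Numerator: 50(j2081) + 5000 = 5000 + j104050
Denominator: (j2081)^2 + 711(j2081) + 1418 = -4329143 + j1479591
|N| = √(5000² + 104050²) ≈ 1.0417e+05, ∠N ≈ 87.25°
|D| = √(4329143² + 1479591²) ≈ 4.575e+06, ∠D ≈ 161.13°
|H| = 1.0417e+05 / 4.575e+06 ≈ 0.022769
Gain = 20 log₁₀(0.022769) ≈ -32.85 dB
∠H = 87.25° − 161.13° = -73.88°

ω = 1130: -28.5 dB, -62.9°; ω = 2081: -32.9 dB, -73.9°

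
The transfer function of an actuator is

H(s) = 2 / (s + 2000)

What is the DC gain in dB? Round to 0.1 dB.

-60.0 dB

H(0) = 2 / 2000 = 0.001
20 log₁₀(0.001) ≈ -60.00 dB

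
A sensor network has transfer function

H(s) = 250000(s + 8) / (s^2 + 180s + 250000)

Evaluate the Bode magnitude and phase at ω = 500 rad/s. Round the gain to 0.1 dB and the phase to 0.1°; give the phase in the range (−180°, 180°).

62.9 dB, -0.9°

At s = jω = j500:
zero (s+8): 8 + j500 → |·| = √(8²+500²) = √250064 ≈ 500.06, ∠ = arctan(500/8) ≈ 89.08°
quadratic: (j500)² + 180·j500 + 250000 = 0 + j90000 → |·| ≈ 90000, ∠ ≈ 90.00°
|H| = 250000 · 500.06 / 90000 ≈ 1389.1
Gain = 20 log₁₀(1389.1) ≈ 62.85 dB
∠H = 89.08° − 90.00° = -0.92°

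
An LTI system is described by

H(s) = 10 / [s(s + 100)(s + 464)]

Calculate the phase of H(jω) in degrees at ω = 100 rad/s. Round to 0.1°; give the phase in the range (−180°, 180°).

At s = jω = j100:
pole (s+100): 100 + j100 → |·| = √(100²+100²) = √20000 ≈ 141.42, ∠ = arctan(100/100) ≈ 45.00°
pole (s+464): 464 + j100 → |·| = √(464²+100²) = √225296 ≈ 474.65, ∠ = arctan(100/464) ≈ 12.16°
pole at origin: |s| = 100, ∠ = 90.00° (in denominator)
∠H = 0.00° − 147.16° = -147.16°

-147.2°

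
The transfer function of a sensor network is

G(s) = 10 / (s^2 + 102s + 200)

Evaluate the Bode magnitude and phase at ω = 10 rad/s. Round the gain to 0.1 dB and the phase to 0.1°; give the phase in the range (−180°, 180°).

-40.2 dB, -84.4°

Substitute s = j10:
Numerator: 10 = 10 + j0
Denominator: (j10)^2 + 102(j10) + 200 = 100 + j1020
|N| = √(10² + 0²) ≈ 10, ∠N ≈ 0.00°
|D| = √(100² + 1020²) ≈ 1024.9, ∠D ≈ 84.40°
|G| = 10 / 1024.9 ≈ 0.009757
Gain = 20 log₁₀(0.009757) ≈ -40.21 dB
∠G = 0.00° − 84.40° = -84.40°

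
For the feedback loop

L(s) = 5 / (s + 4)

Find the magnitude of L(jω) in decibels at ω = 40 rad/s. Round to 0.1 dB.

-18.1 dB

At s = jω = j40:
pole (s+4): 4 + j40 → |·| = √(4²+40²) = √1616 ≈ 40.2, ∠ = arctan(40/4) ≈ 84.29°
|L| = 5 / 40.2 ≈ 0.12438
Gain = 20 log₁₀(0.12438) ≈ -18.10 dB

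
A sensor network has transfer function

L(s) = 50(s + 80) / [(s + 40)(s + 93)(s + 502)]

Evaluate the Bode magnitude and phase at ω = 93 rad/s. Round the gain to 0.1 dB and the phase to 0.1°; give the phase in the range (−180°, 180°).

-60.9 dB, -72.9°

At s = jω = j93:
zero (s+80): 80 + j93 → |·| = √(80²+93²) = √15049 ≈ 122.67, ∠ = arctan(93/80) ≈ 49.30°
pole (s+40): 40 + j93 → |·| = √(40²+93²) = √10249 ≈ 101.24, ∠ = arctan(93/40) ≈ 66.73°
pole (s+93): 93 + j93 → |·| = √(93²+93²) = √17298 ≈ 131.52, ∠ = arctan(93/93) ≈ 45.00°
pole (s+502): 502 + j93 → |·| = √(502²+93²) = √260653 ≈ 510.54, ∠ = arctan(93/502) ≈ 10.50°
|L| = 50 · 122.67 / 6.7979e+06 ≈ 0.00090226
Gain = 20 log₁₀(0.00090226) ≈ -60.89 dB
∠L = 49.30° − 122.23° = -72.93°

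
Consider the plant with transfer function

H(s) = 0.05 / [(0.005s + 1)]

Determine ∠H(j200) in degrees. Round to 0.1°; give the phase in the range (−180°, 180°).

At ω = 200 rad/s:
pole (1 + j200·0.005) = 1 + j1 → |·| ≈ 1.4142, ∠ ≈ 45.00°
∠H = (0°) − (45.00°) = -45.00°

-45.0°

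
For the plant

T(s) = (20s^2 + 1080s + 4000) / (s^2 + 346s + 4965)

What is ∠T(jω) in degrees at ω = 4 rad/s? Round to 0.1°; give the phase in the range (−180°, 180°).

34.0°

Substitute s = j4:
Numerator: 20(j4)^2 + 1080(j4) + 4000 = 3680 + j4320
Denominator: (j4)^2 + 346(j4) + 4965 = 4949 + j1384
|N| = √(3680² + 4320²) ≈ 5674.9, ∠N ≈ 49.57°
|D| = √(4949² + 1384²) ≈ 5138.9, ∠D ≈ 15.62°
∠T = 49.57° − 15.62° = 33.95°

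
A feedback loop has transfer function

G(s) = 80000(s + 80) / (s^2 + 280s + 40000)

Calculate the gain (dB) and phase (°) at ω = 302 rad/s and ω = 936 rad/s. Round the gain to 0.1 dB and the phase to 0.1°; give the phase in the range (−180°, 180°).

ω = 302: 48.1 dB, -46.0°; ω = 936: 38.7 dB, -77.5°

At s = jω = j302:
zero (s+80): 80 + j302 → |·| = √(80²+302²) = √97604 ≈ 312.42, ∠ = arctan(302/80) ≈ 75.16°
quadratic: (j302)² + 280·j302 + 40000 = -51204 + j84560 → |·| ≈ 98855, ∠ ≈ 121.20°
|G| = 80000 · 312.42 / 98855 ≈ 252.83
Gain = 20 log₁₀(252.83) ≈ 48.06 dB
∠G = 75.16° − 121.20° = -46.04°

At s = jω = j936:
zero (s+80): 80 + j936 → |·| = √(80²+936²) = √882496 ≈ 939.41, ∠ = arctan(936/80) ≈ 85.11°
quadratic: (j936)² + 280·j936 + 40000 = -836096 + j262080 → |·| ≈ 8.7621e+05, ∠ ≈ 162.60°
|G| = 80000 · 939.41 / 8.7621e+05 ≈ 85.77
Gain = 20 log₁₀(85.77) ≈ 38.67 dB
∠G = 85.11° − 162.60° = -77.49°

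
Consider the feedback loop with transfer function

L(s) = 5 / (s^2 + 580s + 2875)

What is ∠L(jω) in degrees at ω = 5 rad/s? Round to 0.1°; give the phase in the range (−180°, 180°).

Substitute s = j5:
Numerator: 5 = 5 + j0
Denominator: (j5)^2 + 580(j5) + 2875 = 2850 + j2900
|N| = √(5² + 0²) ≈ 5, ∠N ≈ 0.00°
|D| = √(2850² + 2900²) ≈ 4066, ∠D ≈ 45.50°
∠L = 0.00° − 45.50° = -45.50°

-45.5°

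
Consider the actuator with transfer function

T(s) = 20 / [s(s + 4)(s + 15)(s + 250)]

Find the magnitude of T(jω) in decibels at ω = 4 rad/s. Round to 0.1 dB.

At s = jω = j4:
pole (s+4): 4 + j4 → |·| = √(4²+4²) = √32 ≈ 5.6569, ∠ = arctan(4/4) ≈ 45.00°
pole (s+15): 15 + j4 → |·| = √(15²+4²) = √241 ≈ 15.524, ∠ = arctan(4/15) ≈ 14.93°
pole (s+250): 250 + j4 → |·| = √(250²+4²) = √62516 ≈ 250.03, ∠ = arctan(4/250) ≈ 0.92°
pole at origin: |s| = 4, ∠ = 90.00° (in denominator)
|T| = 20 / 87828 ≈ 0.00022772
Gain = 20 log₁₀(0.00022772) ≈ -72.85 dB

-72.9 dB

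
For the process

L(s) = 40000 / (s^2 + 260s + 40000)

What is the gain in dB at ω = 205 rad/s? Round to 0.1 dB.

-2.5 dB

At s = jω = j205:
quadratic: (j205)² + 260·j205 + 40000 = -2025 + j53300 → |·| ≈ 53338, ∠ ≈ 92.18°
|L| = 40000 / 53338 ≈ 0.74993
Gain = 20 log₁₀(0.74993) ≈ -2.50 dB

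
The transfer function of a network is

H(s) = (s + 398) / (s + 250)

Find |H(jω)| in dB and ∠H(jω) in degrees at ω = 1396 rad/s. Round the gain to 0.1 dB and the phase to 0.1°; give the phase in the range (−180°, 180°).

0.2 dB, -5.8°

At s = jω = j1396:
zero (s+398): 398 + j1396 → |·| = √(398²+1396²) = √2107220 ≈ 1451.6, ∠ = arctan(1396/398) ≈ 74.09°
pole (s+250): 250 + j1396 → |·| = √(250²+1396²) = √2011316 ≈ 1418.2, ∠ = arctan(1396/250) ≈ 79.85°
|H| = 1 · 1451.6 / 1418.2 ≈ 1.0236
Gain = 20 log₁₀(1.0236) ≈ 0.20 dB
∠H = 74.09° − 79.85° = -5.76°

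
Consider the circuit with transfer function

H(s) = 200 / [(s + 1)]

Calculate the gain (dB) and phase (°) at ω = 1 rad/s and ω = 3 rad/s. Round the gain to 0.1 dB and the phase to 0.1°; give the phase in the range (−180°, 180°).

ω = 1: 43.0 dB, -45.0°; ω = 3: 36.0 dB, -71.6°

At ω = 1 rad/s:
pole (1 + j1·1) = 1 + j1 → |·| ≈ 1.4142, ∠ ≈ 45.00°
|H| = 200 · 1 / (1.4142) ≈ 141.42
Gain = 20 log₁₀(141.42) ≈ 43.01 dB
∠H = (0°) − (45.00°) = -45.00°

At ω = 3 rad/s:
pole (1 + j3·1) = 1 + j3 → |·| ≈ 3.1623, ∠ ≈ 71.57°
|H| = 200 · 1 / (3.1623) ≈ 63.245
Gain = 20 log₁₀(63.245) ≈ 36.02 dB
∠H = (0°) − (71.57°) = -71.57°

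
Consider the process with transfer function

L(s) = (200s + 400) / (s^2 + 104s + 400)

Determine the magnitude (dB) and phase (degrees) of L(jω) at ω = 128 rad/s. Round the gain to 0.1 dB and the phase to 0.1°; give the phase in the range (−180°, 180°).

Substitute s = j128:
Numerator: 200(j128) + 400 = 400 + j25600
Denominator: (j128)^2 + 104(j128) + 400 = -15984 + j13312
|N| = √(400² + 25600²) ≈ 25603, ∠N ≈ 89.10°
|D| = √(15984² + 13312²) ≈ 20801, ∠D ≈ 140.21°
|L| = 25603 / 20801 ≈ 1.2309
Gain = 20 log₁₀(1.2309) ≈ 1.80 dB
∠L = 89.10° − 140.21° = -51.11°

1.8 dB, -51.1°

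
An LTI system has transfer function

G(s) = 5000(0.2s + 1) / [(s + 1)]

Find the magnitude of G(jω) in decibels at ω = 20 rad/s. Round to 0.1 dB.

60.3 dB

At ω = 20 rad/s:
zero (1 + j20·0.2) = 1 + j4 → |·| ≈ 4.1231, ∠ ≈ 75.96°
pole (1 + j20·1) = 1 + j20 → |·| ≈ 20.025, ∠ ≈ 87.14°
|G| = 5000 · 4.1231 / (20.025) ≈ 1029.5
Gain = 20 log₁₀(1029.5) ≈ 60.25 dB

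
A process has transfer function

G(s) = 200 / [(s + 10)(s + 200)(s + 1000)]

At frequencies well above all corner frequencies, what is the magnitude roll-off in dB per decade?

Each pole contributes −20 dB/decade at high frequency; each zero contributes +20 dB/decade.
Net: 0 zero(s) − 3 pole(s) → -60 dB/decade.

-60 dB/decade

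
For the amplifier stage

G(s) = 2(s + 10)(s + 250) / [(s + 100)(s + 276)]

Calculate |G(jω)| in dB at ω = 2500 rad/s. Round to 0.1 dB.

6.0 dB

At s = jω = j2500:
zero (s+10): 10 + j2500 → |·| = √(10²+2500²) = √6250100 ≈ 2500, ∠ = arctan(2500/10) ≈ 89.77°
zero (s+250): 250 + j2500 → |·| = √(250²+2500²) = √6312500 ≈ 2512.5, ∠ = arctan(2500/250) ≈ 84.29°
pole (s+100): 100 + j2500 → |·| = √(100²+2500²) = √6260000 ≈ 2502, ∠ = arctan(2500/100) ≈ 87.71°
pole (s+276): 276 + j2500 → |·| = √(276²+2500²) = √6326176 ≈ 2515.2, ∠ = arctan(2500/276) ≈ 83.70°
|G| = 2 · 6.2812e+06 / 6.293e+06 ≈ 1.9962
Gain = 20 log₁₀(1.9962) ≈ 6.00 dB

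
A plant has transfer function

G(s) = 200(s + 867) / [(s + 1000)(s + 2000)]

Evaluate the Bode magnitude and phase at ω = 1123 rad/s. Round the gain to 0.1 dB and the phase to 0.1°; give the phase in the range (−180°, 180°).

At s = jω = j1123:
zero (s+867): 867 + j1123 → |·| = √(867²+1123²) = √2012818 ≈ 1418.7, ∠ = arctan(1123/867) ≈ 52.33°
pole (s+1000): 1000 + j1123 → |·| = √(1000²+1123²) = √2261129 ≈ 1503.7, ∠ = arctan(1123/1000) ≈ 48.32°
pole (s+2000): 2000 + j1123 → |·| = √(2000²+1123²) = √5261129 ≈ 2293.7, ∠ = arctan(1123/2000) ≈ 29.31°
|G| = 200 · 1418.7 / 3.449e+06 ≈ 0.082267
Gain = 20 log₁₀(0.082267) ≈ -21.70 dB
∠G = 52.33° − 77.63° = -25.30°

-21.7 dB, -25.3°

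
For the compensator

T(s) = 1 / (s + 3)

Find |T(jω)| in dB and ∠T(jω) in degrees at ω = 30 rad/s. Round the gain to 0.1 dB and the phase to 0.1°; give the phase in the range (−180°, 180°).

-29.6 dB, -84.3°

At s = jω = j30:
pole (s+3): 3 + j30 → |·| = √(3²+30²) = √909 ≈ 30.15, ∠ = arctan(30/3) ≈ 84.29°
|T| = 1 / 30.15 ≈ 0.033167
Gain = 20 log₁₀(0.033167) ≈ -29.59 dB
∠T = 0.00° − 84.29° = -84.29°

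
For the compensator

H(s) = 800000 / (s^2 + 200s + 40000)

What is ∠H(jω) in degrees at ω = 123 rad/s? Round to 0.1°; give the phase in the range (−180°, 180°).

At s = jω = j123:
quadratic: (j123)² + 200·j123 + 40000 = 24871 + j24600 → |·| ≈ 34982, ∠ ≈ 44.69°
∠H = 0.00° − 44.69° = -44.69°

-44.7°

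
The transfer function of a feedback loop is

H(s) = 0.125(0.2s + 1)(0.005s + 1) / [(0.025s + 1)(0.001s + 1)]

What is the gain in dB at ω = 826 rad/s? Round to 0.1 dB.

10.3 dB

At ω = 826 rad/s:
zero (1 + j826·0.2) = 1 + j165.2 → |·| ≈ 165.2, ∠ ≈ 89.65°
zero (1 + j826·0.005) = 1 + j4.13 → |·| ≈ 4.2493, ∠ ≈ 76.39°
pole (1 + j826·0.025) = 1 + j20.65 → |·| ≈ 20.674, ∠ ≈ 87.23°
pole (1 + j826·0.001) = 1 + j0.826 → |·| ≈ 1.297, ∠ ≈ 39.56°
|H| = 0.125 · 165.2 · 4.2493 / (20.674 · 1.297) ≈ 3.2724
Gain = 20 log₁₀(3.2724) ≈ 10.30 dB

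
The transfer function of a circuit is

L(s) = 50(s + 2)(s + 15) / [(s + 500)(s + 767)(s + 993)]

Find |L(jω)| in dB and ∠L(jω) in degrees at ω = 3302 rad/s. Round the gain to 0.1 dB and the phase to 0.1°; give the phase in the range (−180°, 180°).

-37.1 dB, -51.9°

At s = jω = j3302:
zero (s+2): 2 + j3302 → |·| = √(2²+3302²) = √10903208 ≈ 3302, ∠ = arctan(3302/2) ≈ 89.97°
zero (s+15): 15 + j3302 → |·| = √(15²+3302²) = √10903429 ≈ 3302, ∠ = arctan(3302/15) ≈ 89.74°
pole (s+500): 500 + j3302 → |·| = √(500²+3302²) = √11153204 ≈ 3339.6, ∠ = arctan(3302/500) ≈ 81.39°
pole (s+767): 767 + j3302 → |·| = √(767²+3302²) = √11491493 ≈ 3389.9, ∠ = arctan(3302/767) ≈ 76.92°
pole (s+993): 993 + j3302 → |·| = √(993²+3302²) = √11889253 ≈ 3448.1, ∠ = arctan(3302/993) ≈ 73.26°
|L| = 50 · 1.0903e+07 / 3.9036e+10 ≈ 0.013965
Gain = 20 log₁₀(0.013965) ≈ -37.10 dB
∠L = 179.71° − 231.57° = -51.86°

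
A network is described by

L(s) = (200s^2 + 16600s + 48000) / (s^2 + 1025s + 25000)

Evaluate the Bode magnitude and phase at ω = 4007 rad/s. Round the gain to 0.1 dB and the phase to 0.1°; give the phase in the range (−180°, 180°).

45.8 dB, 13.2°

Substitute s = j4007:
Numerator: 200(j4007)^2 + 16600(j4007) + 48000 = -3211161800 + j66516200
Denominator: (j4007)^2 + 1025(j4007) + 25000 = -16031049 + j4107175
|N| = √(3211161800² + 66516200²) ≈ 3.2119e+09, ∠N ≈ 178.81°
|D| = √(16031049² + 4107175²) ≈ 1.6549e+07, ∠D ≈ 165.63°
|L| = 3.2119e+09 / 1.6549e+07 ≈ 194.08
Gain = 20 log₁₀(194.08) ≈ 45.76 dB
∠L = 178.81° − 165.63° = 13.18°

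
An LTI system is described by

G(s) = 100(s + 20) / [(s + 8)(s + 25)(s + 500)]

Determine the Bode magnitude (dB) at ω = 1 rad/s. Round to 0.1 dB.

At s = jω = j1:
zero (s+20): 20 + j1 → |·| = √(20²+1²) = √401 ≈ 20.025, ∠ = arctan(1/20) ≈ 2.86°
pole (s+8): 8 + j1 → |·| = √(8²+1²) = √65 ≈ 8.0623, ∠ = arctan(1/8) ≈ 7.13°
pole (s+25): 25 + j1 → |·| = √(25²+1²) = √626 ≈ 25.02, ∠ = arctan(1/25) ≈ 2.29°
pole (s+500): 500 + j1 → |·| = √(500²+1²) = √250001 ≈ 500, ∠ = arctan(1/500) ≈ 0.11°
|G| = 100 · 20.025 / 1.0086e+05 ≈ 0.019854
Gain = 20 log₁₀(0.019854) ≈ -34.04 dB

-34.0 dB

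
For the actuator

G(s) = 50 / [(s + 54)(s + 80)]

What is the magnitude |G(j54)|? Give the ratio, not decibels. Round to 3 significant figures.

At s = jω = j54:
pole (s+54): 54 + j54 → |·| = √(54²+54²) = √5832 ≈ 76.368, ∠ = arctan(54/54) ≈ 45.00°
pole (s+80): 80 + j54 → |·| = √(80²+54²) = √9316 ≈ 96.519, ∠ = arctan(54/80) ≈ 34.02°
|G| = 50 / 7371 ≈ 0.0067833

0.00678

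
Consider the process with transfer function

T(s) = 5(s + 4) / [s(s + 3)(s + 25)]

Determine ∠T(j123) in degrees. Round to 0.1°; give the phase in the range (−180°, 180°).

-169.0°

At s = jω = j123:
zero (s+4): 4 + j123 → |·| = √(4²+123²) = √15145 ≈ 123.07, ∠ = arctan(123/4) ≈ 88.14°
pole (s+3): 3 + j123 → |·| = √(3²+123²) = √15138 ≈ 123.04, ∠ = arctan(123/3) ≈ 88.60°
pole (s+25): 25 + j123 → |·| = √(25²+123²) = √15754 ≈ 125.51, ∠ = arctan(123/25) ≈ 78.51°
pole at origin: |s| = 123, ∠ = 90.00° (in denominator)
∠T = 88.14° − 257.11° = -168.97°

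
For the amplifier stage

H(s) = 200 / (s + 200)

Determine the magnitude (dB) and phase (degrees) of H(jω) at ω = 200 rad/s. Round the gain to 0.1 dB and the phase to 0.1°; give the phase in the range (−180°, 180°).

Substitute s = j200:
Numerator: 200 = 200 + j0
Denominator: (j200) + 200 = 200 + j200
|N| = √(200² + 0²) ≈ 200, ∠N ≈ 0.00°
|D| = √(200² + 200²) ≈ 282.84, ∠D ≈ 45.00°
|H| = 200 / 282.84 ≈ 0.70711
Gain = 20 log₁₀(0.70711) ≈ -3.01 dB
∠H = 0.00° − 45.00° = -45.00°

-3.0 dB, -45.0°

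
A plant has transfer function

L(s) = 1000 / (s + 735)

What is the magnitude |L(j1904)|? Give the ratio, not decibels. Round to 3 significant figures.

Substitute s = j1904:
Numerator: 1000 = 1000 + j0
Denominator: (j1904) + 735 = 735 + j1904
|N| = √(1000² + 0²) ≈ 1000, ∠N ≈ 0.00°
|D| = √(735² + 1904²) ≈ 2040.9, ∠D ≈ 68.89°
|L| = 1000 / 2040.9 ≈ 0.48998

0.490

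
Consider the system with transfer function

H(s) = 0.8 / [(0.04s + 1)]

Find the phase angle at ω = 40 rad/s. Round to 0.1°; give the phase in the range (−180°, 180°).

At ω = 40 rad/s:
pole (1 + j40·0.04) = 1 + j1.6 → |·| ≈ 1.8868, ∠ ≈ 57.99°
∠H = (0°) − (57.99°) = -57.99°

-58.0°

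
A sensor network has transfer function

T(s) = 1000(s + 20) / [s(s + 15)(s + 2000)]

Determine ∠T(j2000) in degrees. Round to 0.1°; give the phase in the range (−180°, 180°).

-135.1°

At s = jω = j2000:
zero (s+20): 20 + j2000 → |·| = √(20²+2000²) = √4000400 ≈ 2000.1, ∠ = arctan(2000/20) ≈ 89.43°
pole (s+15): 15 + j2000 → |·| = √(15²+2000²) = √4000225 ≈ 2000.1, ∠ = arctan(2000/15) ≈ 89.57°
pole (s+2000): 2000 + j2000 → |·| = √(2000²+2000²) = √8000000 ≈ 2828.4, ∠ = arctan(2000/2000) ≈ 45.00°
pole at origin: |s| = 2000, ∠ = 90.00° (in denominator)
∠T = 89.43° − 224.57° = -135.14°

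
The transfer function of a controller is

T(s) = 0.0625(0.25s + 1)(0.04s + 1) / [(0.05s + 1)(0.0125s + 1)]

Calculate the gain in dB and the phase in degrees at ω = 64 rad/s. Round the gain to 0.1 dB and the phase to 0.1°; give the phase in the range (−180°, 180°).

-3.9 dB, 43.8°

At ω = 64 rad/s:
zero (1 + j64·0.25) = 1 + j16 → |·| ≈ 16.031, ∠ ≈ 86.42°
zero (1 + j64·0.04) = 1 + j2.56 → |·| ≈ 2.7484, ∠ ≈ 68.66°
pole (1 + j64·0.05) = 1 + j3.2 → |·| ≈ 3.3526, ∠ ≈ 72.65°
pole (1 + j64·0.0125) = 1 + j0.8 → |·| ≈ 1.2806, ∠ ≈ 38.66°
|T| = 0.0625 · 16.031 · 2.7484 / (3.3526 · 1.2806) ≈ 0.64139
Gain = 20 log₁₀(0.64139) ≈ -3.86 dB
∠T = (86.42° + 68.66°) − (72.65° + 38.66°) = 43.77°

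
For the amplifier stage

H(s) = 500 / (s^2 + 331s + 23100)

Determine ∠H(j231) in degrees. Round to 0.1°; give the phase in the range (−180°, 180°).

-111.6°

Substitute s = j231:
Numerator: 500 = 500 + j0
Denominator: (j231)^2 + 331(j231) + 23100 = -30261 + j76461
|N| = √(500² + 0²) ≈ 500, ∠N ≈ 0.00°
|D| = √(30261² + 76461²) ≈ 82231, ∠D ≈ 111.59°
∠H = 0.00° − 111.59° = -111.59°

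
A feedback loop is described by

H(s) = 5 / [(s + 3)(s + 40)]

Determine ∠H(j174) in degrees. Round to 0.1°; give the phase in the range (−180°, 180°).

-166.1°

At s = jω = j174:
pole (s+3): 3 + j174 → |·| = √(3²+174²) = √30285 ≈ 174.03, ∠ = arctan(174/3) ≈ 89.01°
pole (s+40): 40 + j174 → |·| = √(40²+174²) = √31876 ≈ 178.54, ∠ = arctan(174/40) ≈ 77.05°
∠H = 0.00° − 166.06° = -166.06°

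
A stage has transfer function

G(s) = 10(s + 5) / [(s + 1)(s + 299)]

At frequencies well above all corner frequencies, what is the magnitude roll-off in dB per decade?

-20 dB/decade

Each pole contributes −20 dB/decade at high frequency; each zero contributes +20 dB/decade.
Net: 1 zero(s) − 2 pole(s) → -20 dB/decade.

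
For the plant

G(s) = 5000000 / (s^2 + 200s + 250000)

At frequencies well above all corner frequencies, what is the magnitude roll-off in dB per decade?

Each pole contributes −20 dB/decade at high frequency; each zero contributes +20 dB/decade.
Net: 0 zero(s) − 2 pole(s) → -40 dB/decade.

-40 dB/decade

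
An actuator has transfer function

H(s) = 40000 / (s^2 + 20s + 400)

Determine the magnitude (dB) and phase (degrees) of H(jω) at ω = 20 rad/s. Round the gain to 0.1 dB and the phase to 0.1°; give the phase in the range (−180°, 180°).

At s = jω = j20:
quadratic: (j20)² + 20·j20 + 400 = 0 + j400 → |·| ≈ 400, ∠ ≈ 90.00°
|H| = 40000 / 400 ≈ 100
Gain = 20 log₁₀(100) ≈ 40.00 dB
∠H = 0.00° − 90.00° = -90.00°

40.0 dB, -90.0°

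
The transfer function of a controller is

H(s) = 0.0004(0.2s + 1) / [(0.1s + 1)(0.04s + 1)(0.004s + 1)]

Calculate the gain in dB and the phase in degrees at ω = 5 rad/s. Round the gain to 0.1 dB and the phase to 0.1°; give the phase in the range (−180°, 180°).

-66.1 dB, 6.0°

At ω = 5 rad/s:
zero (1 + j5·0.2) = 1 + j1 → |·| ≈ 1.4142, ∠ ≈ 45.00°
pole (1 + j5·0.1) = 1 + j0.5 → |·| ≈ 1.118, ∠ ≈ 26.57°
pole (1 + j5·0.04) = 1 + j0.2 → |·| ≈ 1.0198, ∠ ≈ 11.31°
pole (1 + j5·0.004) = 1 + j0.02 → |·| ≈ 1.0002, ∠ ≈ 1.15°
|H| = 0.0004 · 1.4142 / (1.118 · 1.0198 · 1.0002) ≈ 0.00049605
Gain = 20 log₁₀(0.00049605) ≈ -66.09 dB
∠H = (45.00°) − (26.57° + 11.31° + 1.15°) = 5.97°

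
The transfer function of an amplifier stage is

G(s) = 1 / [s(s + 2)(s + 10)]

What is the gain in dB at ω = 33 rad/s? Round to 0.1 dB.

At s = jω = j33:
pole (s+2): 2 + j33 → |·| = √(2²+33²) = √1093 ≈ 33.061, ∠ = arctan(33/2) ≈ 86.53°
pole (s+10): 10 + j33 → |·| = √(10²+33²) = √1189 ≈ 34.482, ∠ = arctan(33/10) ≈ 73.14°
pole at origin: |s| = 33, ∠ = 90.00° (in denominator)
|G| = 1 / 37620 ≈ 2.6582e-05
Gain = 20 log₁₀(2.6582e-05) ≈ -91.51 dB

-91.5 dB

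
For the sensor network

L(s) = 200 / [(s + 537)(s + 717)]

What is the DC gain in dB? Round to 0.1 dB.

-65.7 dB

L(0) = 200 / (537·717) ≈ 0.00051944
20 log₁₀(0.00051944) ≈ -65.69 dB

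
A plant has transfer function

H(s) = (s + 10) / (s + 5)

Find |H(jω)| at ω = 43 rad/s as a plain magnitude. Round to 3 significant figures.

At s = jω = j43:
zero (s+10): 10 + j43 → |·| = √(10²+43²) = √1949 ≈ 44.147, ∠ = arctan(43/10) ≈ 76.91°
pole (s+5): 5 + j43 → |·| = √(5²+43²) = √1874 ≈ 43.29, ∠ = arctan(43/5) ≈ 83.37°
|H| = 1 · 44.147 / 43.29 ≈ 1.0198

1.02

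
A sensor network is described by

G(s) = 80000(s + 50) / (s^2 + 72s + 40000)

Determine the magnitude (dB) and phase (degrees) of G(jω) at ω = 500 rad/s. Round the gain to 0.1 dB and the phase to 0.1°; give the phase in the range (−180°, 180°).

45.5 dB, -86.0°

At s = jω = j500:
zero (s+50): 50 + j500 → |·| = √(50²+500²) = √252500 ≈ 502.49, ∠ = arctan(500/50) ≈ 84.29°
quadratic: (j500)² + 72·j500 + 40000 = -210000 + j36000 → |·| ≈ 2.1306e+05, ∠ ≈ 170.27°
|G| = 80000 · 502.49 / 2.1306e+05 ≈ 188.68
Gain = 20 log₁₀(188.68) ≈ 45.51 dB
∠G = 84.29° − 170.27° = -85.98°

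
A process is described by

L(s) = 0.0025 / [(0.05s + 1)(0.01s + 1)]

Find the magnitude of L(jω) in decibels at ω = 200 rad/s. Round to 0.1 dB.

-79.1 dB

At ω = 200 rad/s:
pole (1 + j200·0.05) = 1 + j10 → |·| ≈ 10.05, ∠ ≈ 84.29°
pole (1 + j200·0.01) = 1 + j2 → |·| ≈ 2.2361, ∠ ≈ 63.43°
|L| = 0.0025 · 1 / (10.05 · 2.2361) ≈ 0.00011125
Gain = 20 log₁₀(0.00011125) ≈ -79.07 dB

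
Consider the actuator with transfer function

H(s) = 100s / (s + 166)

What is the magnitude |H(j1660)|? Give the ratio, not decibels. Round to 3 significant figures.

At s = jω = j1660:
zero at origin: s = j1660 → |·| = 1660, ∠ = 90.00°
pole (s+166): 166 + j1660 → |·| = √(166²+1660²) = √2783156 ≈ 1668.3, ∠ = arctan(1660/166) ≈ 84.29°
|H| = 100 · 1660 / 1668.3 ≈ 99.502

99.5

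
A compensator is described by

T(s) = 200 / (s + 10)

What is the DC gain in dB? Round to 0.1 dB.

26.0 dB

T(0) = 200 / (10) = 20
20 log₁₀(20) ≈ 26.02 dB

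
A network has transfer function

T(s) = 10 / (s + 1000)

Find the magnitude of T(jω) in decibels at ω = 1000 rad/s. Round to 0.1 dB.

At s = jω = j1000:
pole (s+1000): 1000 + j1000 → |·| = √(1000²+1000²) = √2000000 ≈ 1414.2, ∠ = arctan(1000/1000) ≈ 45.00°
|T| = 10 / 1414.2 ≈ 0.0070711
Gain = 20 log₁₀(0.0070711) ≈ -43.01 dB

-43.0 dB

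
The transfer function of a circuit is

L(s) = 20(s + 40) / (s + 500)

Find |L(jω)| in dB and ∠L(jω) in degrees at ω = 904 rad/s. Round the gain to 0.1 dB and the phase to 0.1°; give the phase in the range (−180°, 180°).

At s = jω = j904:
zero (s+40): 40 + j904 → |·| = √(40²+904²) = √818816 ≈ 904.88, ∠ = arctan(904/40) ≈ 87.47°
pole (s+500): 500 + j904 → |·| = √(500²+904²) = √1067216 ≈ 1033.1, ∠ = arctan(904/500) ≈ 61.05°
|L| = 20 · 904.88 / 1033.1 ≈ 17.518
Gain = 20 log₁₀(17.518) ≈ 24.87 dB
∠L = 87.47° − 61.05° = 26.42°

24.9 dB, 26.4°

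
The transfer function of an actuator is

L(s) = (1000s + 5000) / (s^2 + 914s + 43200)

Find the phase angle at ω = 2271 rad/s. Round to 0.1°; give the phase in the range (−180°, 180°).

Substitute s = j2271:
Numerator: 1000(j2271) + 5000 = 5000 + j2271000
Denominator: (j2271)^2 + 914(j2271) + 43200 = -5114241 + j2075694
|N| = √(5000² + 2271000²) ≈ 2.271e+06, ∠N ≈ 89.87°
|D| = √(5114241² + 2075694²) ≈ 5.5194e+06, ∠D ≈ 157.91°
∠L = 89.87° − 157.91° = -68.04°

-68.0°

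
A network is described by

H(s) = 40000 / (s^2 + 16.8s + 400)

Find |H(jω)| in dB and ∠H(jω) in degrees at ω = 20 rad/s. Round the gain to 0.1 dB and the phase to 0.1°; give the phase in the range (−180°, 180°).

41.5 dB, -90.0°

At s = jω = j20:
quadratic: (j20)² + 16.8·j20 + 400 = 0 + j336 → |·| ≈ 336, ∠ ≈ 90.00°
|H| = 40000 / 336 ≈ 119.05
Gain = 20 log₁₀(119.05) ≈ 41.51 dB
∠H = 0.00° − 90.00° = -90.00°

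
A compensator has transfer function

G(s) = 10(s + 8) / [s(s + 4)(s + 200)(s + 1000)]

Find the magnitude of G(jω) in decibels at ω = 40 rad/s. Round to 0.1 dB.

At s = jω = j40:
zero (s+8): 8 + j40 → |·| = √(8²+40²) = √1664 ≈ 40.792, ∠ = arctan(40/8) ≈ 78.69°
pole (s+4): 4 + j40 → |·| = √(4²+40²) = √1616 ≈ 40.2, ∠ = arctan(40/4) ≈ 84.29°
pole (s+200): 200 + j40 → |·| = √(200²+40²) = √41600 ≈ 203.96, ∠ = arctan(40/200) ≈ 11.31°
pole (s+1000): 1000 + j40 → |·| = √(1000²+40²) = √1001600 ≈ 1000.8, ∠ = arctan(40/1000) ≈ 2.29°
pole at origin: |s| = 40, ∠ = 90.00° (in denominator)
|G| = 10 · 40.792 / 3.2823e+08 ≈ 1.2428e-06
Gain = 20 log₁₀(1.2428e-06) ≈ -118.11 dB

-118.1 dB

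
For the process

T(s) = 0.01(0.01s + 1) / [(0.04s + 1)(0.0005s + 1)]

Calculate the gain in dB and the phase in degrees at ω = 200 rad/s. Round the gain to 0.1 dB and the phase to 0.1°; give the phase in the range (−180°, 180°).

-51.2 dB, -25.2°

At ω = 200 rad/s:
zero (1 + j200·0.01) = 1 + j2 → |·| ≈ 2.2361, ∠ ≈ 63.43°
pole (1 + j200·0.04) = 1 + j8 → |·| ≈ 8.0623, ∠ ≈ 82.87°
pole (1 + j200·0.0005) = 1 + j0.1 → |·| ≈ 1.005, ∠ ≈ 5.71°
|T| = 0.01 · 2.2361 / (8.0623 · 1.005) ≈ 0.0027597
Gain = 20 log₁₀(0.0027597) ≈ -51.18 dB
∠T = (63.43°) − (82.87° + 5.71°) = -25.15°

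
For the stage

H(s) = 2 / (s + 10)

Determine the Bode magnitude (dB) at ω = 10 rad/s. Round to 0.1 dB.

Substitute s = j10:
Numerator: 2 = 2 + j0
Denominator: (j10) + 10 = 10 + j10
|N| = √(2² + 0²) ≈ 2, ∠N ≈ 0.00°
|D| = √(10² + 10²) ≈ 14.142, ∠D ≈ 45.00°
|H| = 2 / 14.142 ≈ 0.14142
Gain = 20 log₁₀(0.14142) ≈ -16.99 dB

-17.0 dB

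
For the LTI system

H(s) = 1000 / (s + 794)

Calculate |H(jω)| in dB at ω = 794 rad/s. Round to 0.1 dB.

At s = jω = j794:
pole (s+794): 794 + j794 → |·| = √(794²+794²) = √1260872 ≈ 1122.9, ∠ = arctan(794/794) ≈ 45.00°
|H| = 1000 / 1122.9 ≈ 0.89055
Gain = 20 log₁₀(0.89055) ≈ -1.01 dB

-1.0 dB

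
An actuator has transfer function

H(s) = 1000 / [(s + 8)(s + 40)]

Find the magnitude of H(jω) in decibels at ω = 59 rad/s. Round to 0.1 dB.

At s = jω = j59:
pole (s+8): 8 + j59 → |·| = √(8²+59²) = √3545 ≈ 59.54, ∠ = arctan(59/8) ≈ 82.28°
pole (s+40): 40 + j59 → |·| = √(40²+59²) = √5081 ≈ 71.281, ∠ = arctan(59/40) ≈ 55.86°
|H| = 1000 / 4244.1 ≈ 0.23562
Gain = 20 log₁₀(0.23562) ≈ -12.56 dB

-12.6 dB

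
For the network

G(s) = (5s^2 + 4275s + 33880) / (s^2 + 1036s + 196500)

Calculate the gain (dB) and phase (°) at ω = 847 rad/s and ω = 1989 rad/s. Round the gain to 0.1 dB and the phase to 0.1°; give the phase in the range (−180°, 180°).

ω = 847: 13.9 dB, 13.8°; ω = 1989: 14.0 dB, 5.4°

Substitute s = j847:
Numerator: 5(j847)^2 + 4275(j847) + 33880 = -3553165 + j3620925
Denominator: (j847)^2 + 1036(j847) + 196500 = -520909 + j877492
|N| = √(3553165² + 3620925²) ≈ 5.0731e+06, ∠N ≈ 134.46°
|D| = √(520909² + 877492²) ≈ 1.0205e+06, ∠D ≈ 120.69°
|G| = 5.0731e+06 / 1.0205e+06 ≈ 4.9712
Gain = 20 log₁₀(4.9712) ≈ 13.93 dB
∠G = 134.46° − 120.69° = 13.77°

Substitute s = j1989:
Numerator: 5(j1989)^2 + 4275(j1989) + 33880 = -19746725 + j8502975
Denominator: (j1989)^2 + 1036(j1989) + 196500 = -3759621 + j2060604
|N| = √(19746725² + 8502975²) ≈ 2.15e+07, ∠N ≈ 156.70°
|D| = √(3759621² + 2060604²) ≈ 4.2873e+06, ∠D ≈ 151.27°
|G| = 2.15e+07 / 4.2873e+06 ≈ 5.0148
Gain = 20 log₁₀(5.0148) ≈ 14.01 dB
∠G = 156.70° − 151.27° = 5.43°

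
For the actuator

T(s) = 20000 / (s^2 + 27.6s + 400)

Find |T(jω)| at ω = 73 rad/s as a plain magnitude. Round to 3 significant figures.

At s = jω = j73:
quadratic: (j73)² + 27.6·j73 + 400 = -4929 + j2014.8 → |·| ≈ 5324.9, ∠ ≈ 157.77°
|T| = 20000 / 5324.9 ≈ 3.7559

3.76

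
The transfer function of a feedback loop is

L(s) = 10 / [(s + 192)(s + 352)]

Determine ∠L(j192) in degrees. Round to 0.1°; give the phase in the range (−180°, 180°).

At s = jω = j192:
pole (s+192): 192 + j192 → |·| = √(192²+192²) = √73728 ≈ 271.53, ∠ = arctan(192/192) ≈ 45.00°
pole (s+352): 352 + j192 → |·| = √(352²+192²) = √160768 ≈ 400.96, ∠ = arctan(192/352) ≈ 28.61°
∠L = 0.00° − 73.61° = -73.61°

-73.6°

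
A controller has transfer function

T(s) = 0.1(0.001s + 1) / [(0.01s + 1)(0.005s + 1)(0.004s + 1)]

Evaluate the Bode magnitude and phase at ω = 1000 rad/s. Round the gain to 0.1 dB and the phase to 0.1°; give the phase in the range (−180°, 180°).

-63.5 dB, 166.1°

At ω = 1000 rad/s:
zero (1 + j1000·0.001) = 1 + j1 → |·| ≈ 1.4142, ∠ ≈ 45.00°
pole (1 + j1000·0.01) = 1 + j10 → |·| ≈ 10.05, ∠ ≈ 84.29°
pole (1 + j1000·0.005) = 1 + j5 → |·| ≈ 5.099, ∠ ≈ 78.69°
pole (1 + j1000·0.004) = 1 + j4 → |·| ≈ 4.1231, ∠ ≈ 75.96°
|T| = 0.1 · 1.4142 / (10.05 · 5.099 · 4.1231) ≈ 0.00066932
Gain = 20 log₁₀(0.00066932) ≈ -63.49 dB
∠T = (45.00°) − (84.29° + 78.69° + 75.96°) = -193.94° ≡ 166.06° (principal value)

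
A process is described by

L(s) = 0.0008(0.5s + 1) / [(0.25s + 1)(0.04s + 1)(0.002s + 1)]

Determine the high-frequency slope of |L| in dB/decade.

Each pole contributes −20 dB/decade at high frequency; each zero contributes +20 dB/decade.
Net: 1 zero(s) − 3 pole(s) → -40 dB/decade.

-40 dB/decade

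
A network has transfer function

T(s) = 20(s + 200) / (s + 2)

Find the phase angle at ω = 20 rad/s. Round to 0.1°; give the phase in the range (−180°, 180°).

At s = jω = j20:
zero (s+200): 200 + j20 → |·| = √(200²+20²) = √40400 ≈ 201, ∠ = arctan(20/200) ≈ 5.71°
pole (s+2): 2 + j20 → |·| = √(2²+20²) = √404 ≈ 20.1, ∠ = arctan(20/2) ≈ 84.29°
∠T = 5.71° − 84.29° = -78.58°

-78.6°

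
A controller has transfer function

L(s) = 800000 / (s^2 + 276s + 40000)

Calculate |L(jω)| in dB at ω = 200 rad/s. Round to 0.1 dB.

At s = jω = j200:
quadratic: (j200)² + 276·j200 + 40000 = 0 + j55200 → |·| ≈ 55200, ∠ ≈ 90.00°
|L| = 800000 / 55200 ≈ 14.493
Gain = 20 log₁₀(14.493) ≈ 23.22 dB

23.2 dB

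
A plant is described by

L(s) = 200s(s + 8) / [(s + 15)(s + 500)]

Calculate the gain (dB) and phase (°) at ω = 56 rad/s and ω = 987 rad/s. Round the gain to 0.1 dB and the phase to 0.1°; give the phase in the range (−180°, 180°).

ω = 56: 26.7 dB, 90.5°; ω = 987: 45.0 dB, 27.3°

At s = jω = j56:
zero (s+8): 8 + j56 → |·| = √(8²+56²) = √3200 ≈ 56.569, ∠ = arctan(56/8) ≈ 81.87°
zero at origin: s = j56 → |·| = 56, ∠ = 90.00°
pole (s+15): 15 + j56 → |·| = √(15²+56²) = √3361 ≈ 57.974, ∠ = arctan(56/15) ≈ 75.00°
pole (s+500): 500 + j56 → |·| = √(500²+56²) = √253136 ≈ 503.13, ∠ = arctan(56/500) ≈ 6.39°
|L| = 200 · 3167.9 / 29168 ≈ 21.722
Gain = 20 log₁₀(21.722) ≈ 26.74 dB
∠L = 171.87° − 81.39° = 90.48°

At s = jω = j987:
zero (s+8): 8 + j987 → |·| = √(8²+987²) = √974233 ≈ 987.03, ∠ = arctan(987/8) ≈ 89.54°
zero at origin: s = j987 → |·| = 987, ∠ = 90.00°
pole (s+15): 15 + j987 → |·| = √(15²+987²) = √974394 ≈ 987.11, ∠ = arctan(987/15) ≈ 89.13°
pole (s+500): 500 + j987 → |·| = √(500²+987²) = √1224169 ≈ 1106.4, ∠ = arctan(987/500) ≈ 63.13°
|L| = 200 · 9.742e+05 / 1.0921e+06 ≈ 178.41
Gain = 20 log₁₀(178.41) ≈ 45.03 dB
∠L = 179.54° − 152.26° = 27.28°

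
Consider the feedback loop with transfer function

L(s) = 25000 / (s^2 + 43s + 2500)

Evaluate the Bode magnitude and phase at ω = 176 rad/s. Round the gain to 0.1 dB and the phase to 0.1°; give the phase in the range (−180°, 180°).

At s = jω = j176:
quadratic: (j176)² + 43·j176 + 2500 = -28476 + j7568 → |·| ≈ 29465, ∠ ≈ 165.12°
|L| = 25000 / 29465 ≈ 0.84846
Gain = 20 log₁₀(0.84846) ≈ -1.43 dB
∠L = 0.00° − 165.12° = -165.12°

-1.4 dB, -165.1°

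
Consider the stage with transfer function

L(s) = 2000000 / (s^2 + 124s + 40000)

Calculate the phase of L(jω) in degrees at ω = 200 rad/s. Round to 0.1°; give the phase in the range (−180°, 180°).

At s = jω = j200:
quadratic: (j200)² + 124·j200 + 40000 = 0 + j24800 → |·| ≈ 24800, ∠ ≈ 90.00°
∠L = 0.00° − 90.00° = -90.00°

-90.0°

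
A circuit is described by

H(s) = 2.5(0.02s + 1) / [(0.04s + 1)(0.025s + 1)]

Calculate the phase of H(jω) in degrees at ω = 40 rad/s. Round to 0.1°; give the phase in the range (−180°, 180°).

-64.3°

At ω = 40 rad/s:
zero (1 + j40·0.02) = 1 + j0.8 → |·| ≈ 1.2806, ∠ ≈ 38.66°
pole (1 + j40·0.04) = 1 + j1.6 → |·| ≈ 1.8868, ∠ ≈ 57.99°
pole (1 + j40·0.025) = 1 + j1 → |·| ≈ 1.4142, ∠ ≈ 45.00°
∠H = (38.66°) − (57.99° + 45.00°) = -64.33°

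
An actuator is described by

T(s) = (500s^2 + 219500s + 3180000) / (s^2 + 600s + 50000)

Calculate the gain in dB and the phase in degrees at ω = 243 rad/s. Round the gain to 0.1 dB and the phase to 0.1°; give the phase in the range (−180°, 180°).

52.2 dB, 22.7°

Substitute s = j243:
Numerator: 500(j243)^2 + 219500(j243) + 3180000 = -26344500 + j53338500
Denominator: (j243)^2 + 600(j243) + 50000 = -9049 + j145800
|N| = √(26344500² + 53338500²) ≈ 5.949e+07, ∠N ≈ 116.29°
|D| = √(9049² + 145800²) ≈ 1.4608e+05, ∠D ≈ 93.55°
|T| = 5.949e+07 / 1.4608e+05 ≈ 407.24
Gain = 20 log₁₀(407.24) ≈ 52.20 dB
∠T = 116.29° − 93.55° = 22.74°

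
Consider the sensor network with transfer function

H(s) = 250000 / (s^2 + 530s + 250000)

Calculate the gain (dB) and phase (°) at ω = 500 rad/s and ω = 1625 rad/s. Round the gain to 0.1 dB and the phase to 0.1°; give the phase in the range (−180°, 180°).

ω = 500: -0.5 dB, -90.0°; ω = 1625: -20.1 dB, -160.2°

At s = jω = j500:
quadratic: (j500)² + 530·j500 + 250000 = 0 + j265000 → |·| ≈ 2.65e+05, ∠ ≈ 90.00°
|H| = 250000 / 2.65e+05 ≈ 0.9434
Gain = 20 log₁₀(0.9434) ≈ -0.51 dB
∠H = 0.00° − 90.00° = -90.00°

At s = jω = j1625:
quadratic: (j1625)² + 530·j1625 + 250000 = -2390625 + j861250 → |·| ≈ 2.541e+06, ∠ ≈ 160.19°
|H| = 250000 / 2.541e+06 ≈ 0.098386
Gain = 20 log₁₀(0.098386) ≈ -20.14 dB
∠H = 0.00° − 160.19° = -160.19°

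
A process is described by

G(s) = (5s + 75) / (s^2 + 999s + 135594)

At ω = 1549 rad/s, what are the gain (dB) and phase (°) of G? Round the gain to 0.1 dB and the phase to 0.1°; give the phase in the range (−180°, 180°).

-51.0 dB, -56.2°

Substitute s = j1549:
Numerator: 5(j1549) + 75 = 75 + j7745
Denominator: (j1549)^2 + 999(j1549) + 135594 = -2263807 + j1547451
|N| = √(75² + 7745²) ≈ 7745.4, ∠N ≈ 89.45°
|D| = √(2263807² + 1547451²) ≈ 2.7422e+06, ∠D ≈ 145.64°
|G| = 7745.4 / 2.7422e+06 ≈ 0.0028245
Gain = 20 log₁₀(0.0028245) ≈ -50.98 dB
∠G = 89.45° − 145.64° = -56.19°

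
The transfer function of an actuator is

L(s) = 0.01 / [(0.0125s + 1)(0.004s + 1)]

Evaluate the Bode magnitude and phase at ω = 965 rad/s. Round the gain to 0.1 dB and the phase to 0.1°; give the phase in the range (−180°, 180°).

At ω = 965 rad/s:
pole (1 + j965·0.0125) = 1 + j12.0625 → |·| ≈ 12.104, ∠ ≈ 85.26°
pole (1 + j965·0.004) = 1 + j3.86 → |·| ≈ 3.9874, ∠ ≈ 75.48°
|L| = 0.01 · 1 / (12.104 · 3.9874) ≈ 0.0002072
Gain = 20 log₁₀(0.0002072) ≈ -73.67 dB
∠L = (0°) − (85.26° + 75.48°) = -160.74°

-73.7 dB, -160.7°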